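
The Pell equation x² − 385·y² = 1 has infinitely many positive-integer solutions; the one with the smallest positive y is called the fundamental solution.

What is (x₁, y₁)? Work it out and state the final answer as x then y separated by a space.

95831 4884

[19; 1,1,1,1,1,…,1,1,38] for √385; ℓ=16 ⇒ convergent index 15
step 0: (19, 1)  from 19·(1,0) + (0,1)
…
step 3: (59, 3)  from 1·(39,2) + (20,1)
…
step 5: (157, 8)  from 1·(98,5) + (59,3)
step 6: (569, 29)  from 3·(157,8) + (98,5)
step 7: (726, 37)  from 1·(569,29) + (157,8)
…
step 10: (10262, 523)  from 3·(2747,140) + (2021,103)
…
step 13: (36280, 1849)  from 1·(23271,1186) + (13009,663)
step 14: (59551, 3035)  from 1·(36280,1849) + (23271,1186)
step 15: (95831, 4884)  from 1·(59551,3035) + (36280,1849)
→ (95831, 4884).  Check: 95831²=9183580561, 385·4884²=9183580560, difference 1.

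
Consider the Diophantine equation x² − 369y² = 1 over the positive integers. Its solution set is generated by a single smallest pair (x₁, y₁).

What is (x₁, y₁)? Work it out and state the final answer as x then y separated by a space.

√369 = [19; 4,1,3,2,7,4,7,2,3,1,4,38, …], period ℓ=12 (even) → k=11
step 0: (19, 1)  from 19·(1,0) + (0,1)
step 1: (77, 4)  from 4·(19,1) + (1,0)
step 2: (96, 5)  from 1·(77,4) + (19,1)
step 3: (365, 19)  from 3·(96,5) + (77,4)
step 4: (826, 43)  from 2·(365,19) + (96,5)
step 5: (6147, 320)  from 7·(826,43) + (365,19)
…
step 10: (1758061, 91521)  from 1·(1364557,71036) + (393504,20485)
step 11: (8396801, 437120)  from 4·(1758061,91521) + (1364557,71036)
fundamental: x₁=8396801, y₁=437120  (since 70506267033601 − 369·191073894400 = 1)

8396801 437120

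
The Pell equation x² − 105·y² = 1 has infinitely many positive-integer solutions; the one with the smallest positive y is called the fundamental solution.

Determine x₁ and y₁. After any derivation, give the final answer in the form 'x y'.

[10; 4,20] for √105; ℓ=2 ⇒ convergent index 1
i=0: a=10 ⇒ p=10, q=1
i=1: a=4 ⇒ p=41, q=4
fundamental: x₁=41, y₁=4  (since 1681 − 105·16 = 1)

41 4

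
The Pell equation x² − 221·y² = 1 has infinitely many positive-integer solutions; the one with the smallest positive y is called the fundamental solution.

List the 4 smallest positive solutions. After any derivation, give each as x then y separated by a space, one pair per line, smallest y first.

1665 112
5544449 372960
18463013505 1241956688
61481829427201 4135715398080

d=221: √d = [14; 1,6,2,6,1,28] (ℓ=6, even), read p_5/q_5
step 0: (14, 1)  from 14·(1,0) + (0,1)
step 1: (15, 1)  from 1·(14,1) + (1,0)
step 2: (104, 7)  from 6·(15,1) + (14,1)
step 3: (223, 15)  from 2·(104,7) + (15,1)
step 4: (1442, 97)  from 6·(223,15) + (104,7)
step 5: (1665, 112)  from 1·(1442,97) + (223,15)
fundamental: x₁=1665, y₁=112  (since 2772225 − 221·12544 = 1)
k=2:  x_2 = 1665·1665+221·112·112 = 5544449,  y_2 = 1665·112+112·1665 = 372960
k=3:  x_3 = 1665·5544449+221·112·372960 = 18463013505,  y_3 = 1665·372960+112·5544449 = 1241956688
k=4:  x_4 = 1665·18463013505+221·112·1241956688 = 61481829427201,  y_4 = 1665·1241956688+112·18463013505 = 4135715398080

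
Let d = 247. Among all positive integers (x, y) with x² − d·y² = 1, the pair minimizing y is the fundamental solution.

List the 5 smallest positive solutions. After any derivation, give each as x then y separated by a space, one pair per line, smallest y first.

d=247: √d = [15; 1,2,1,1,9,1,9,1,1,2,1,30] (ℓ=12, even), read p_11/q_11
step 0: (15, 1)  from 15·(1,0) + (0,1)
…
step 2: (47, 3)  from 2·(16,1) + (15,1)
step 3: (63, 4)  from 1·(47,3) + (16,1)
…
step 5: (1053, 67)  from 9·(110,7) + (63,4)
step 6: (1163, 74)  from 1·(1053,67) + (110,7)
step 7: (11520, 733)  from 9·(1163,74) + (1053,67)
…
step 10: (61089, 3887)  from 2·(24203,1540) + (12683,807)
step 11: (85292, 5427)  from 1·(61089,3887) + (24203,1540)
fundamental: x₁=85292, y₁=5427  (since 7274725264 − 247·29452329 = 1)
k=2:  x_2 = 85292·85292+247·5427·5427 = 14549450527,  y_2 = 85292·5427+5427·85292 = 925759368
k=3:  x_3 = 85292·14549450527+247·5427·925759368 = 2481903468612476,  y_3 = 85292·925759368+5427·14549450527 = 157919736025485
k=4:  x_4 = 85292·2481903468612476+247·5427·157919736025485 = 423373021275241155457,  y_4 = 85292·157919736025485+5427·2481903468612476 = 26938580249245573872
k=5:  x_5 = 85292·423373021275241155457+247·5427·26938580249245573872 = 72220663458733833793864412,  y_5 = 85292·26938580249245573872+5427·423373021275241155457 = 4595290773079387237355763

85292 5427
14549450527 925759368
2481903468612476 157919736025485
423373021275241155457 26938580249245573872
72220663458733833793864412 4595290773079387237355763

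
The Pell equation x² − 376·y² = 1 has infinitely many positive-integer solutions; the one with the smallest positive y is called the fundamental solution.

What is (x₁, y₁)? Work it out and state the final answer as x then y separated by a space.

2143295 110532

[19; 2,1,1,3,1,…,1,2,38] for √376; ℓ=16 ⇒ convergent index 15
a_0=19:  p_0=19·1+0=19,  q_0=19·0+1=1
a_1=2:  p_1=2·19+1=39,  q_1=2·1+0=2
a_2=1:  p_2=1·39+19=58,  q_2=1·2+1=3
…
a_4=3:  p_4=3·97+58=349,  q_4=3·5+3=18
a_5=1:  p_5=1·349+97=446,  q_5=1·18+5=23
…
a_7=2:  p_7=2·1241+446=2928,  q_7=2·64+23=151
a_8=4:  p_8=4·2928+1241=12953,  q_8=4·151+64=668
a_9=2:  p_9=2·12953+2928=28834,  q_9=2·668+151=1487
…
a_11=1:  p_11=1·70621+28834=99455,  q_11=1·3642+1487=5129
a_12=3:  p_12=3·99455+70621=368986,  q_12=3·5129+3642=19029
…
a_14=1:  p_14=1·468441+368986=837427,  q_14=1·24158+19029=43187
a_15=2:  p_15=2·837427+468441=2143295,  q_15=2·43187+24158=110532
→ (2143295, 110532).  Check: 2143295²=4593713457025, 376·110532²=4593713457024, difference 1.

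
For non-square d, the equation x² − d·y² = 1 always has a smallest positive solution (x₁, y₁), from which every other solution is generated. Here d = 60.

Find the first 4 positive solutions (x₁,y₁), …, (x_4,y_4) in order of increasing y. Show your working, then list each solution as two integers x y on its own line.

√60 → a₀=7, period (1,2,1,14); ℓ=4 even so k=3
i=0: a=7 ⇒ p=7, q=1
i=1: a=1 ⇒ p=8, q=1
i=2: a=2 ⇒ p=23, q=3
i=3: a=1 ⇒ p=31, q=4
(x₁, y₁) = (31, 4);  31² − 60·4² = 1 ✓
n=2: (31,4)∘(31,4) = (31·31+60·4·4, 31·4+4·31) = (1921,248)
n=3: (1921,248)∘(31,4) = (31·1921+60·4·248, 31·248+4·1921) = (119071,15372)
n=4: (119071,15372)∘(31,4) = (31·119071+60·4·15372, 31·15372+4·119071) = (7380481,952816)

31 4
1921 248
119071 15372
7380481 952816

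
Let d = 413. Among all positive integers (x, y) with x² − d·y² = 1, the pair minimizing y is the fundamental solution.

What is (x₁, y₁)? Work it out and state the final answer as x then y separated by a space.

[20; 3,9,1,4,1,9,3,40] for √413; ℓ=8 ⇒ convergent index 7
i=0: a=20 ⇒ p=20, q=1
…
i=2: a=9 ⇒ p=569, q=28
i=3: a=1 ⇒ p=630, q=31
i=4: a=4 ⇒ p=3089, q=152
i=5: a=1 ⇒ p=3719, q=183
i=6: a=9 ⇒ p=36560, q=1799
i=7: a=3 ⇒ p=113399, q=5580
fundamental: x₁=113399, y₁=5580  (since 12859333201 − 413·31136400 = 1)

113399 5580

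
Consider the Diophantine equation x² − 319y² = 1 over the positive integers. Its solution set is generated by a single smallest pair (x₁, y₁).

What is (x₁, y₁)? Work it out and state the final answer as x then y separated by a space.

12901780 722361

d=319: √d = [17; 1,6,5,1,4,…,6,1,34] (ℓ=14, even), read p_13/q_13
k=0  a_k=17  p_k/q_k = 17/1
…
k=2  a_k=6  p_k/q_k = 125/7
k=3  a_k=5  p_k/q_k = 643/36
k=4  a_k=1  p_k/q_k = 768/43
k=5  a_k=4  p_k/q_k = 3715/208
…
k=7  a_k=1  p_k/q_k = 15628/875
…
k=9  a_k=4  p_k/q_k = 250816/14043
k=10  a_k=1  p_k/q_k = 309613/17335
k=11  a_k=5  p_k/q_k = 1798881/100718
k=12  a_k=6  p_k/q_k = 11102899/621643
k=13  a_k=1  p_k/q_k = 12901780/722361
→ (12901780, 722361).  Check: 12901780²=166455927168400, 319·722361²=166455927168399, difference 1.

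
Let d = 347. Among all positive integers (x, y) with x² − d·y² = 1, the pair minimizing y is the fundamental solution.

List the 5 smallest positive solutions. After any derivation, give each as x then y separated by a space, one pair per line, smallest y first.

641602 34443
823306252807 44197395372
1056469876826312026 56714274530897445
1355666371822207590758497 72775983935101527618408
1739596510986687599414840072362 93386433689401306371520721787

√347 → a₀=18, period (1,1,1,2,4,…,1,1,36); ℓ=14 even so k=13
step 0: (18, 1)  from 18·(1,0) + (0,1)
…
step 4: (149, 8)  from 2·(56,3) + (37,2)
…
step 6: (801, 43)  from 1·(652,35) + (149,8)
step 7: (14269, 766)  from 17·(801,43) + (652,35)
…
step 11: (238717, 12815)  from 1·(164168,8813) + (74549,4002)
step 12: (402885, 21628)  from 1·(238717,12815) + (164168,8813)
step 13: (641602, 34443)  from 1·(402885,21628) + (238717,12815)
(x₁, y₁) = (641602, 34443);  641602² − 347·34443² = 1 ✓
n=2: (641602,34443)∘(641602,34443) = (641602·641602+347·34443·34443, 641602·34443+34443·641602) = (823306252807,44197395372)
n=3: (823306252807,44197395372)∘(641602,34443) = (641602·823306252807+347·34443·44197395372, 641602·44197395372+34443·823306252807) = (1056469876826312026,56714274530897445)
n=4: (1056469876826312026,56714274530897445)∘(641602,34443) = (641602·1056469876826312026+347·34443·56714274530897445, 641602·56714274530897445+34443·1056469876826312026) = (1355666371822207590758497,72775983935101527618408)
n=5: (1355666371822207590758497,72775983935101527618408)∘(641602,34443) = (641602·1355666371822207590758497+347·34443·72775983935101527618408, 641602·72775983935101527618408+34443·1355666371822207590758497) = (1739596510986687599414840072362,93386433689401306371520721787)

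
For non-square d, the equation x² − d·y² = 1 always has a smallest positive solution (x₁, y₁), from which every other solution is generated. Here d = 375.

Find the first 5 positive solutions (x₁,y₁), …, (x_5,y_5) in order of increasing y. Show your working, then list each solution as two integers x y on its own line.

d=375: √d = [19; 2,1,2,1,5,1,2,1,2,38] (ℓ=10, even), read p_9/q_9
a_0=19:  p_0=19·1+0=19,  q_0=19·0+1=1
…
a_8=1:  p_8=1·4086+1433=5519,  q_8=1·211+74=285
a_9=2:  p_9=2·5519+4086=15124,  q_9=2·285+211=781
(x₁, y₁) = (15124, 781);  15124² − 375·781² = 1 ✓
(x_2, y_2) = (15124·15124 + 375·781·781, 15124·781 + 781·15124) = (457470751, 23623688)
(x_3, y_3) = (15124·457470751 + 375·781·23623688, 15124·23623688 + 781·457470751) = (13837575261124, 714569313843)
(x_4, y_4) = (15124·13837575261124 + 375·781·714569313843, 15124·714569313843 + 781·13837575261124) = (418558976041008001, 21614292581499376)
(x_5, y_5) = (15124·418558976041008001 + 375·781·21614292581499376, 15124·21614292581499376 + 781·418558976041008001) = (12660571893450834753124, 653789121290623811405)

15124 781
457470751 23623688
13837575261124 714569313843
418558976041008001 21614292581499376
12660571893450834753124 653789121290623811405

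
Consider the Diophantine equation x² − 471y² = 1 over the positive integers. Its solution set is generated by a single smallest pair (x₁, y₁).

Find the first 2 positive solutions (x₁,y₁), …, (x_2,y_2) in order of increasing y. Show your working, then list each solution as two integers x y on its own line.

7838695 361188
122890278606049 5662485139320

d=471: √d = [21; 1,2,2,1,3,…,2,1,42] (ℓ=14, even), read p_13/q_13
i=0: a=21 ⇒ p=21, q=1
i=1: a=1 ⇒ p=22, q=1
i=2: a=2 ⇒ p=65, q=3
i=3: a=2 ⇒ p=152, q=7
i=4: a=1 ⇒ p=217, q=10
…
i=6: a=4 ⇒ p=3429, q=158
i=7: a=14 ⇒ p=48809, q=2249
…
i=11: a=2 ⇒ p=2331742, q=107441
i=12: a=2 ⇒ p=5506953, q=253747
i=13: a=1 ⇒ p=7838695, q=361188
(x₁, y₁) = (7838695, 361188);  7838695² − 471·361188² = 1 ✓
k=2:  x_2 = 7838695·7838695+471·361188·361188 = 122890278606049,  y_2 = 7838695·361188+361188·7838695 = 5662485139320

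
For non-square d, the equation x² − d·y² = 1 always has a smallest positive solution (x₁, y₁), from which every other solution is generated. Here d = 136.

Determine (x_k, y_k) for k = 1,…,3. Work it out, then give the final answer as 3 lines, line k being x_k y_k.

√136 → a₀=11, period (1,1,1,22); ℓ=4 even so k=3
a_0=11:  p_0=11·1+0=11,  q_0=11·0+1=1
a_1=1:  p_1=1·11+1=12,  q_1=1·1+0=1
a_2=1:  p_2=1·12+11=23,  q_2=1·1+1=2
a_3=1:  p_3=1·23+12=35,  q_3=1·2+1=3
fundamental: x₁=35, y₁=3  (since 1225 − 136·9 = 1)
n=2: (35,3)∘(35,3) = (35·35+136·3·3, 35·3+3·35) = (2449,210)
n=3: (2449,210)∘(35,3) = (35·2449+136·3·210, 35·210+3·2449) = (171395,14697)

35 3
2449 210
171395 14697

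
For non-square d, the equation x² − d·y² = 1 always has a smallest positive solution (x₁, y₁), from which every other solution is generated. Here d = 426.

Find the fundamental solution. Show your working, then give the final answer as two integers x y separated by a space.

88751 4300

d=426: √d = [20; 1,1,1,3,2,6,2,3,1,1,1,40] (ℓ=12, even), read p_11/q_11
step 0: (20, 1)  from 20·(1,0) + (0,1)
step 1: (21, 1)  from 1·(20,1) + (1,0)
…
step 3: (62, 3)  from 1·(41,2) + (21,1)
…
step 5: (516, 25)  from 2·(227,11) + (62,3)
step 6: (3323, 161)  from 6·(516,25) + (227,11)
step 7: (7162, 347)  from 2·(3323,161) + (516,25)
step 8: (24809, 1202)  from 3·(7162,347) + (3323,161)
step 9: (31971, 1549)  from 1·(24809,1202) + (7162,347)
step 10: (56780, 2751)  from 1·(31971,1549) + (24809,1202)
step 11: (88751, 4300)  from 1·(56780,2751) + (31971,1549)
fundamental: x₁=88751, y₁=4300  (since 7876740001 − 426·18490000 = 1)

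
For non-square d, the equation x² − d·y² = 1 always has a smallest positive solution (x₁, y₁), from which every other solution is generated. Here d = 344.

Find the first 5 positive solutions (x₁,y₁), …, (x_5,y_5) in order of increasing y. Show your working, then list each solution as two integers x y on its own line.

√344 → a₀=18, period (1,1,4,1,3,1,4,1,1,36); ℓ=10 even so k=9
k=0  a_k=18  p_k/q_k = 18/1
…
k=2  a_k=1  p_k/q_k = 37/2
k=3  a_k=4  p_k/q_k = 167/9
…
k=5  a_k=3  p_k/q_k = 779/42
…
k=8  a_k=1  p_k/q_k = 5694/307
k=9  a_k=1  p_k/q_k = 10405/561
(x₁, y₁) = (10405, 561);  10405² − 344·561² = 1 ✓
(10405+561√344)^2 = 216528049 + 11674410√344
(10405+561√344)^3 = 4505948689285 + 242944471539√344
(10405+561√344)^4 = 93768792007492801 + 5055674441052180√344
(10405+561√344)^5 = 1951328557169976499525 + 105208584875351394261√344

10405 561
216528049 11674410
4505948689285 242944471539
93768792007492801 5055674441052180
1951328557169976499525 105208584875351394261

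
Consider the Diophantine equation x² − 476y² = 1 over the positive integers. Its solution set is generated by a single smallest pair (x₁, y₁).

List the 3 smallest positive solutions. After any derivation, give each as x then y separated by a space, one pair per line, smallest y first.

28799 1320
1658764801 76029360
95541534979199 4379139075960

d=476: √d = [21; 1,4,2,10,2,4,1,42] (ℓ=8, even), read p_7/q_7
i=0: a=21 ⇒ p=21, q=1
i=1: a=1 ⇒ p=22, q=1
…
i=4: a=10 ⇒ p=2509, q=115
…
i=6: a=4 ⇒ p=23541, q=1079
i=7: a=1 ⇒ p=28799, q=1320
fundamental: x₁=28799, y₁=1320  (since 829382401 − 476·1742400 = 1)
k=2:  x_2 = 28799·28799+476·1320·1320 = 1658764801,  y_2 = 28799·1320+1320·28799 = 76029360
k=3:  x_3 = 28799·1658764801+476·1320·76029360 = 95541534979199,  y_3 = 28799·76029360+1320·1658764801 = 4379139075960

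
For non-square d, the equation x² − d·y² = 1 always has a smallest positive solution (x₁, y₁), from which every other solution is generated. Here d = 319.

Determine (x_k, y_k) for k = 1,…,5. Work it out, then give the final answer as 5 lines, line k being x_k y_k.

12901780 722361
332911854336799 18639485405160
8590311008090840302660 480965080021169647239
221660605515932150288251132801 12410611300231033623224965680
5719632734066677605580897309458268900 320237953322189008993822774252173561

√319 → a₀=17, period (1,6,5,1,4,…,6,1,34); ℓ=14 even so k=13
a_0=17:  p_0=17·1+0=17,  q_0=17·0+1=1
…
a_2=6:  p_2=6·18+17=125,  q_2=6·1+1=7
…
a_8=3:  p_8=3·15628+11913=58797,  q_8=3·875+667=3292
…
a_11=5:  p_11=5·309613+250816=1798881,  q_11=5·17335+14043=100718
a_12=6:  p_12=6·1798881+309613=11102899,  q_12=6·100718+17335=621643
a_13=1:  p_13=1·11102899+1798881=12901780,  q_13=1·621643+100718=722361
→ (12901780, 722361).  Check: 12901780²=166455927168400, 319·722361²=166455927168399, difference 1.
n=2: (12901780,722361)∘(12901780,722361) = (12901780·12901780+319·722361·722361, 12901780·722361+722361·12901780) = (332911854336799,18639485405160)
n=3: (332911854336799,18639485405160)∘(12901780,722361) = (12901780·332911854336799+319·722361·18639485405160, 12901780·18639485405160+722361·332911854336799) = (8590311008090840302660,480965080021169647239)
n=4: (8590311008090840302660,480965080021169647239)∘(12901780,722361) = (12901780·8590311008090840302660+319·722361·480965080021169647239, 12901780·480965080021169647239+722361·8590311008090840302660) = (221660605515932150288251132801,12410611300231033623224965680)
n=5: (221660605515932150288251132801,12410611300231033623224965680)∘(12901780,722361) = (12901780·221660605515932150288251132801+319·722361·12410611300231033623224965680, 12901780·12410611300231033623224965680+722361·221660605515932150288251132801) = (5719632734066677605580897309458268900,320237953322189008993822774252173561)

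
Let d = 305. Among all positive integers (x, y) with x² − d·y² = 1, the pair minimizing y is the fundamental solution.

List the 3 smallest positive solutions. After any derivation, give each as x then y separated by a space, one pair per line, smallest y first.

489 28
478241 27384
467719209 26781524

d=305: √d = [17; 2,6,2,34] (ℓ=4, even), read p_3/q_3
k=0  a_k=17  p_k/q_k = 17/1
…
k=2  a_k=6  p_k/q_k = 227/13
k=3  a_k=2  p_k/q_k = 489/28
→ (489, 28).  Check: 489²=239121, 305·28²=239120, difference 1.
(x_2, y_2) = (489·489 + 305·28·28, 489·28 + 28·489) = (478241, 27384)
(x_3, y_3) = (489·478241 + 305·28·27384, 489·27384 + 28·478241) = (467719209, 26781524)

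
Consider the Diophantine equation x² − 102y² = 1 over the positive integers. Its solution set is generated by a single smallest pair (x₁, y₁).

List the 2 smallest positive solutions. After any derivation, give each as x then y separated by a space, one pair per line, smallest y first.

d=102: √d = [10; 10,20] (ℓ=2, even), read p_1/q_1
i=0: a=10 ⇒ p=10, q=1
i=1: a=10 ⇒ p=101, q=10
fundamental: x₁=101, y₁=10  (since 10201 − 102·100 = 1)
n=2: (101,10)∘(101,10) = (101·101+102·10·10, 101·10+10·101) = (20401,2020)

101 10
20401 2020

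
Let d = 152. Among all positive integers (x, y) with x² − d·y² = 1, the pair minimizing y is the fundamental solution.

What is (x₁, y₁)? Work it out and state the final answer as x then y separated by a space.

√152 = [12; 3,24, …], period ℓ=2 (even) → k=1
a_0=12:  p_0=12·1+0=12,  q_0=12·0+1=1
a_1=3:  p_1=3·12+1=37,  q_1=3·1+0=3
→ (37, 3).  Check: 37²=1369, 152·3²=1368, difference 1.

37 3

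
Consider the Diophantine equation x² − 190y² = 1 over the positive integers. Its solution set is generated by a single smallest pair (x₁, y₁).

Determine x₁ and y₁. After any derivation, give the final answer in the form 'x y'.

√190 → a₀=13, period (1,3,1,1,1,…,3,1,26); ℓ=14 even so k=13
k=0  a_k=13  p_k/q_k = 13/1
k=1  a_k=1  p_k/q_k = 14/1
k=2  a_k=3  p_k/q_k = 55/4
…
k=5  a_k=1  p_k/q_k = 193/14
…
k=7  a_k=2  p_k/q_k = 1213/88
…
k=11  a_k=1  p_k/q_k = 11234/815
k=12  a_k=3  p_k/q_k = 40787/2959
k=13  a_k=1  p_k/q_k = 52021/3774
fundamental: x₁=52021, y₁=3774  (since 2706184441 − 190·14243076 = 1)

52021 3774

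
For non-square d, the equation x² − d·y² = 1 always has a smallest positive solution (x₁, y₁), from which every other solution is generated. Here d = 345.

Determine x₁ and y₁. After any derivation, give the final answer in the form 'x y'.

6761 364

[18; 1,1,2,1,6,1,2,1,1,36] for √345; ℓ=10 ⇒ convergent index 9
a_0=18:  p_0=18·1+0=18,  q_0=18·0+1=1
a_1=1:  p_1=1·18+1=19,  q_1=1·1+0=1
…
a_4=1:  p_4=1·93+37=130,  q_4=1·5+2=7
a_5=6:  p_5=6·130+93=873,  q_5=6·7+5=47
a_6=1:  p_6=1·873+130=1003,  q_6=1·47+7=54
a_7=2:  p_7=2·1003+873=2879,  q_7=2·54+47=155
a_8=1:  p_8=1·2879+1003=3882,  q_8=1·155+54=209
a_9=1:  p_9=1·3882+2879=6761,  q_9=1·209+155=364
(x₁, y₁) = (6761, 364);  6761² − 345·364² = 1 ✓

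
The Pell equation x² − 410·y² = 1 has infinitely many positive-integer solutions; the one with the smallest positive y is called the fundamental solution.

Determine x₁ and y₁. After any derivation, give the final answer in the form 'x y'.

√410 = [20; 4,40, …], period ℓ=2 (even) → k=1
k=0  a_k=20  p_k/q_k = 20/1
k=1  a_k=4  p_k/q_k = 81/4
(x₁, y₁) = (81, 4);  81² − 410·4² = 1 ✓

81 4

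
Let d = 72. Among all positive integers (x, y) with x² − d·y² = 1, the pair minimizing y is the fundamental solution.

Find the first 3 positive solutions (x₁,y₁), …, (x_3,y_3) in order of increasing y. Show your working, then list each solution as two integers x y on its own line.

17 2
577 68
19601 2310

d=72: √d = [8; 2,16] (ℓ=2, even), read p_1/q_1
k=0  a_k=8  p_k/q_k = 8/1
k=1  a_k=2  p_k/q_k = 17/2
fundamental: x₁=17, y₁=2  (since 289 − 72·4 = 1)
(17+2√72)^2 = 577 + 68√72
(17+2√72)^3 = 19601 + 2310√72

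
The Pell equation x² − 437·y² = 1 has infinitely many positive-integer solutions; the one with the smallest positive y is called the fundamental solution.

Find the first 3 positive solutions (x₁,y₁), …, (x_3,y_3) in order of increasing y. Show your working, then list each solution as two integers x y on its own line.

4599 220
42301601 2023560
389090121399 18612704660

√437 → a₀=20, period (1,9,2,9,1,40); ℓ=6 even so k=5
step 0: (20, 1)  from 20·(1,0) + (0,1)
step 1: (21, 1)  from 1·(20,1) + (1,0)
step 2: (209, 10)  from 9·(21,1) + (20,1)
…
step 4: (4160, 199)  from 9·(439,21) + (209,10)
step 5: (4599, 220)  from 1·(4160,199) + (439,21)
→ (4599, 220).  Check: 4599²=21150801, 437·220²=21150800, difference 1.
n=2: (4599,220)∘(4599,220) = (4599·4599+437·220·220, 4599·220+220·4599) = (42301601,2023560)
n=3: (42301601,2023560)∘(4599,220) = (4599·42301601+437·220·2023560, 4599·2023560+220·42301601) = (389090121399,18612704660)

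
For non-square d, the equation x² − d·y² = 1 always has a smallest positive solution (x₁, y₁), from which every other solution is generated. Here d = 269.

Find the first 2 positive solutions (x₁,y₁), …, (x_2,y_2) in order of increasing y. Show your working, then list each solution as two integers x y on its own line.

√269 = [16; 2,2,32, …], period ℓ=3 (odd) → k=5
a_0=16:  p_0=16·1+0=16,  q_0=16·0+1=1
a_1=2:  p_1=2·16+1=33,  q_1=2·1+0=2
…
a_4=2:  p_4=2·2657+82=5396,  q_4=2·162+5=329
a_5=2:  p_5=2·5396+2657=13449,  q_5=2·329+162=820
(x₁, y₁) = (13449, 820);  13449² − 269·820² = 1 ✓
k=2:  x_2 = 13449·13449+269·820·820 = 361751201,  y_2 = 13449·820+820·13449 = 22056360

13449 820
361751201 22056360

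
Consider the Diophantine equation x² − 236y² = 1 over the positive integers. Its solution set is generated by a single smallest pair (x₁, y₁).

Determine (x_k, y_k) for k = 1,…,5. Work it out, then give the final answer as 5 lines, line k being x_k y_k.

561799 36570
631236232801 41089978860
709255768702176199 46168618067101710
796918363201596536611201 51874966922918257173720
895415879055878209574570044999 58286609084610939305810342850

√236 = [15; 2,1,3,5,1,6,1,5,3,1,2,30, …], period ℓ=12 (even) → k=11
k=0  a_k=15  p_k/q_k = 15/1
…
k=2  a_k=1  p_k/q_k = 46/3
k=3  a_k=3  p_k/q_k = 169/11
k=4  a_k=5  p_k/q_k = 891/58
…
k=9  a_k=3  p_k/q_k = 154729/10072
k=10  a_k=1  p_k/q_k = 203535/13249
k=11  a_k=2  p_k/q_k = 561799/36570
→ (561799, 36570).  Check: 561799²=315618116401, 236·36570²=315618116400, difference 1.
(561799+36570√236)^2 = 631236232801 + 41089978860√236
(561799+36570√236)^3 = 709255768702176199 + 46168618067101710√236
(561799+36570√236)^4 = 796918363201596536611201 + 51874966922918257173720√236
(561799+36570√236)^5 = 895415879055878209574570044999 + 58286609084610939305810342850√236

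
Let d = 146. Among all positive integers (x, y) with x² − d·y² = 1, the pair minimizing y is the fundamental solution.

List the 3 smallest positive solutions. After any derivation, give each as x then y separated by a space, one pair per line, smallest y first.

145 12
42049 3480
12194065 1009188

d=146: √d = [12; 12,24] (ℓ=2, even), read p_1/q_1
k=0  a_k=12  p_k/q_k = 12/1
k=1  a_k=12  p_k/q_k = 145/12
fundamental: x₁=145, y₁=12  (since 21025 − 146·144 = 1)
(x_2, y_2) = (145·145 + 146·12·12, 145·12 + 12·145) = (42049, 3480)
(x_3, y_3) = (145·42049 + 146·12·3480, 145·3480 + 12·42049) = (12194065, 1009188)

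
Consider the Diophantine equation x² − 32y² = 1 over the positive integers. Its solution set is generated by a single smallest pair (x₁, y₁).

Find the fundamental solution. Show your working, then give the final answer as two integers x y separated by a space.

17 3

[5; 1,1,1,10] for √32; ℓ=4 ⇒ convergent index 3
i=0: a=5 ⇒ p=5, q=1
…
i=2: a=1 ⇒ p=11, q=2
i=3: a=1 ⇒ p=17, q=3
fundamental: x₁=17, y₁=3  (since 289 − 32·9 = 1)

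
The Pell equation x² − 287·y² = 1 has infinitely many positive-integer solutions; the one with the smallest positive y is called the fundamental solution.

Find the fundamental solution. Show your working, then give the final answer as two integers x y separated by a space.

[16; 1,15,1,32] for √287; ℓ=4 ⇒ convergent index 3
i=0: a=16 ⇒ p=16, q=1
i=1: a=1 ⇒ p=17, q=1
i=2: a=15 ⇒ p=271, q=16
i=3: a=1 ⇒ p=288, q=17
(x₁, y₁) = (288, 17);  288² − 287·17² = 1 ✓

288 17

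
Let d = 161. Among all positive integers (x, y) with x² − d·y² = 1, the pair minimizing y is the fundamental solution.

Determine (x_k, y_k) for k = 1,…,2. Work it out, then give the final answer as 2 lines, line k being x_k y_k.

11775 928
277301249 21854400

√161 = [12; 1,2,4,1,2,1,4,2,1,24, …], period ℓ=10 (even) → k=9
i=0: a=12 ⇒ p=12, q=1
i=1: a=1 ⇒ p=13, q=1
…
i=5: a=2 ⇒ p=571, q=45
…
i=8: a=2 ⇒ p=8108, q=639
i=9: a=1 ⇒ p=11775, q=928
(x₁, y₁) = (11775, 928);  11775² − 161·928² = 1 ✓
k=2:  x_2 = 11775·11775+161·928·928 = 277301249,  y_2 = 11775·928+928·11775 = 21854400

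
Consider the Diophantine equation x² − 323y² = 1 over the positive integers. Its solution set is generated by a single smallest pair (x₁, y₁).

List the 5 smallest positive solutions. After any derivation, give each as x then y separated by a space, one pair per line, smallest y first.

[17; 1,34] for √323; ℓ=2 ⇒ convergent index 1
a_0=17:  p_0=17·1+0=17,  q_0=17·0+1=1
a_1=1:  p_1=1·17+1=18,  q_1=1·1+0=1
fundamental: x₁=18, y₁=1  (since 324 − 323·1 = 1)
(18+1√323)^2 = 647 + 36√323
(18+1√323)^3 = 23274 + 1295√323
(18+1√323)^4 = 837217 + 46584√323
(18+1√323)^5 = 30116538 + 1675729√323

18 1
647 36
23274 1295
837217 46584
30116538 1675729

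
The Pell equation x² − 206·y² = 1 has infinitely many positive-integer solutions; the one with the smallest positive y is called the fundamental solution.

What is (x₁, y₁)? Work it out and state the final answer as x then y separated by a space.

59535 4148

√206 → a₀=14, period (2,1,5,14,5,1,2,28); ℓ=8 even so k=7
k=0  a_k=14  p_k/q_k = 14/1
k=1  a_k=2  p_k/q_k = 29/2
k=2  a_k=1  p_k/q_k = 43/3
k=3  a_k=5  p_k/q_k = 244/17
k=4  a_k=14  p_k/q_k = 3459/241
k=5  a_k=5  p_k/q_k = 17539/1222
k=6  a_k=1  p_k/q_k = 20998/1463
k=7  a_k=2  p_k/q_k = 59535/4148
(x₁, y₁) = (59535, 4148);  59535² − 206·4148² = 1 ✓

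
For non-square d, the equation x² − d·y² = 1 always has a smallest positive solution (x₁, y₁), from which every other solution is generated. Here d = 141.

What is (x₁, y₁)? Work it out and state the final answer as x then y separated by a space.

95 8

d=141: √d = [11; 1,6,1,22] (ℓ=4, even), read p_3/q_3
k=0  a_k=11  p_k/q_k = 11/1
k=1  a_k=1  p_k/q_k = 12/1
k=2  a_k=6  p_k/q_k = 83/7
k=3  a_k=1  p_k/q_k = 95/8
(x₁, y₁) = (95, 8);  95² − 141·8² = 1 ✓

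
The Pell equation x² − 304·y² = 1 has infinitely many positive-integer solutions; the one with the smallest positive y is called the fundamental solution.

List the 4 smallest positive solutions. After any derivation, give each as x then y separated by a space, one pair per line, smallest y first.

57799 3315
6681448801 383207370
772362118440199 44298005553945
89283516160768675201 5120760845641726740

√304 = [17; 2,3,2,1,1,1,1,1,2,3,2,34, …], period ℓ=12 (even) → k=11
k=0  a_k=17  p_k/q_k = 17/1
k=1  a_k=2  p_k/q_k = 35/2
k=2  a_k=3  p_k/q_k = 122/7
k=3  a_k=2  p_k/q_k = 279/16
k=4  a_k=1  p_k/q_k = 401/23
…
k=7  a_k=1  p_k/q_k = 1761/101
…
k=9  a_k=2  p_k/q_k = 7445/427
k=10  a_k=3  p_k/q_k = 25177/1444
k=11  a_k=2  p_k/q_k = 57799/3315
(x₁, y₁) = (57799, 3315);  57799² − 304·3315² = 1 ✓
(57799+3315√304)^2 = 6681448801 + 383207370√304
(57799+3315√304)^3 = 772362118440199 + 44298005553945√304
(57799+3315√304)^4 = 89283516160768675201 + 5120760845641726740√304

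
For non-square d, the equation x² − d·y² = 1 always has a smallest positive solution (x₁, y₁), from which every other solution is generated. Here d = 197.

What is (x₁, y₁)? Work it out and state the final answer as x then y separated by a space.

√197 = [14; 28, …], period ℓ=1 (odd) → k=1
k=0  a_k=14  p_k/q_k = 14/1
k=1  a_k=28  p_k/q_k = 393/28
→ (393, 28).  Check: 393²=154449, 197·28²=154448, difference 1.

393 28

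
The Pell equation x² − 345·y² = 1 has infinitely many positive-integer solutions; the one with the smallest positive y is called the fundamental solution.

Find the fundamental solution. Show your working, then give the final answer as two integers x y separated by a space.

[18; 1,1,2,1,6,1,2,1,1,36] for √345; ℓ=10 ⇒ convergent index 9
step 0: (18, 1)  from 18·(1,0) + (0,1)
…
step 2: (37, 2)  from 1·(19,1) + (18,1)
…
step 8: (3882, 209)  from 1·(2879,155) + (1003,54)
step 9: (6761, 364)  from 1·(3882,209) + (2879,155)
(x₁, y₁) = (6761, 364);  6761² − 345·364² = 1 ✓

6761 364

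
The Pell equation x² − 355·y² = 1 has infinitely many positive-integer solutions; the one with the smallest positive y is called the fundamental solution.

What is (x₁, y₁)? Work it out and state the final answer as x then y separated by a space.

954809 50676

√355 = [18; 1,5,3,3,1,6,1,3,3,5,1,36, …], period ℓ=12 (even) → k=11
i=0: a=18 ⇒ p=18, q=1
i=1: a=1 ⇒ p=19, q=1
…
i=5: a=1 ⇒ p=1545, q=82
i=6: a=6 ⇒ p=10457, q=555
i=7: a=1 ⇒ p=12002, q=637
i=8: a=3 ⇒ p=46463, q=2466
i=9: a=3 ⇒ p=151391, q=8035
i=10: a=5 ⇒ p=803418, q=42641
i=11: a=1 ⇒ p=954809, q=50676
fundamental: x₁=954809, y₁=50676  (since 911660226481 − 355·2568056976 = 1)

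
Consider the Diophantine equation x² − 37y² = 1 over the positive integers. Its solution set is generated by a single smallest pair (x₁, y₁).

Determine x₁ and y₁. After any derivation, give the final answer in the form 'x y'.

73 12

√37 → a₀=6, period (12); ℓ=1 odd so k=1
i=0: a=6 ⇒ p=6, q=1
i=1: a=12 ⇒ p=73, q=12
(x₁, y₁) = (73, 12);  73² − 37·12² = 1 ✓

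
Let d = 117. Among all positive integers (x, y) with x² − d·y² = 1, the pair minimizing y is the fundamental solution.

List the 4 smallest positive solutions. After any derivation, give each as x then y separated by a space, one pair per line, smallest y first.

√117 = [10; 1,4,2,4,1,20, …], period ℓ=6 (even) → k=5
step 0: (10, 1)  from 10·(1,0) + (0,1)
…
step 3: (119, 11)  from 2·(54,5) + (11,1)
step 4: (530, 49)  from 4·(119,11) + (54,5)
step 5: (649, 60)  from 1·(530,49) + (119,11)
fundamental: x₁=649, y₁=60  (since 421201 − 117·3600 = 1)
k=2:  x_2 = 649·649+117·60·60 = 842401,  y_2 = 649·60+60·649 = 77880
k=3:  x_3 = 649·842401+117·60·77880 = 1093435849,  y_3 = 649·77880+60·842401 = 101088180
k=4:  x_4 = 649·1093435849+117·60·101088180 = 1419278889601,  y_4 = 649·101088180+60·1093435849 = 131212379760

649 60
842401 77880
1093435849 101088180
1419278889601 131212379760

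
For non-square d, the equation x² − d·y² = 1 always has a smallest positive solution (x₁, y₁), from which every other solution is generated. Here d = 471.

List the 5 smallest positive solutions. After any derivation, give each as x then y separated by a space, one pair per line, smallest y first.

[21; 1,2,2,1,3,…,2,1,42] for √471; ℓ=14 ⇒ convergent index 13
a_0=21:  p_0=21·1+0=21,  q_0=21·0+1=1
a_1=1:  p_1=1·21+1=22,  q_1=1·1+0=1
a_2=2:  p_2=2·22+21=65,  q_2=2·1+1=3
a_3=2:  p_3=2·65+22=152,  q_3=2·3+1=7
a_4=1:  p_4=1·152+65=217,  q_4=1·7+3=10
a_5=3:  p_5=3·217+152=803,  q_5=3·10+7=37
a_6=4:  p_6=4·803+217=3429,  q_6=4·37+10=158
a_7=14:  p_7=14·3429+803=48809,  q_7=14·158+37=2249
a_8=4:  p_8=4·48809+3429=198665,  q_8=4·2249+158=9154
a_9=3:  p_9=3·198665+48809=644804,  q_9=3·9154+2249=29711
a_10=1:  p_10=1·644804+198665=843469,  q_10=1·29711+9154=38865
a_11=2:  p_11=2·843469+644804=2331742,  q_11=2·38865+29711=107441
a_12=2:  p_12=2·2331742+843469=5506953,  q_12=2·107441+38865=253747
a_13=1:  p_13=1·5506953+2331742=7838695,  q_13=1·253747+107441=361188
(x₁, y₁) = (7838695, 361188);  7838695² − 471·361188² = 1 ✓
k=2:  x_2 = 7838695·7838695+471·361188·361188 = 122890278606049,  y_2 = 7838695·361188+361188·7838695 = 5662485139320
k=3:  x_3 = 7838695·122890278606049+471·361188·5662485139320 = 1926598824915678693415,  y_3 = 7838695·5662485139320+361188·122890278606049 = 88772987898323613612
k=4:  x_4 = 7838695·1926598824915678693415+471·361188·88772987898323613612 = 30204041151744689101078780801,  y_4 = 7838695·88772987898323613612+361188·1926598824915678693415 = 1391728752747293974319493360
k=5:  x_5 = 7838695·30204041151744689101078780801+471·361188·1391728752747293974319493360 = 473520532711948744867536551663095975,  y_5 = 7838695·1391728752747293974319493360+361188·30204041151744689101078780801 = 21818674431032810307068783683516788

7838695 361188
122890278606049 5662485139320
1926598824915678693415 88772987898323613612
30204041151744689101078780801 1391728752747293974319493360
473520532711948744867536551663095975 21818674431032810307068783683516788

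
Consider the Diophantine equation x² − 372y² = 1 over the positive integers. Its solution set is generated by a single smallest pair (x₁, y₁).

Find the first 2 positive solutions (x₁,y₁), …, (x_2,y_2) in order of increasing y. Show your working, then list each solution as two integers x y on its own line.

[19; 3,2,12,2,3,38] for √372; ℓ=6 ⇒ convergent index 5
a_0=19:  p_0=19·1+0=19,  q_0=19·0+1=1
a_1=3:  p_1=3·19+1=58,  q_1=3·1+0=3
a_2=2:  p_2=2·58+19=135,  q_2=2·3+1=7
a_3=12:  p_3=12·135+58=1678,  q_3=12·7+3=87
a_4=2:  p_4=2·1678+135=3491,  q_4=2·87+7=181
a_5=3:  p_5=3·3491+1678=12151,  q_5=3·181+87=630
fundamental: x₁=12151, y₁=630  (since 147646801 − 372·396900 = 1)
k=2:  x_2 = 12151·12151+372·630·630 = 295293601,  y_2 = 12151·630+630·12151 = 15310260

12151 630
295293601 15310260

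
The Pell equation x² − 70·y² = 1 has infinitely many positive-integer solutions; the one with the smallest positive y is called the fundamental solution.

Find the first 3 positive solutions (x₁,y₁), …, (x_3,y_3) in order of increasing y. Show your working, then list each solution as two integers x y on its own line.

√70 = [8; 2,1,2,1,2,16, …], period ℓ=6 (even) → k=5
step 0: (8, 1)  from 8·(1,0) + (0,1)
step 1: (17, 2)  from 2·(8,1) + (1,0)
step 2: (25, 3)  from 1·(17,2) + (8,1)
step 3: (67, 8)  from 2·(25,3) + (17,2)
step 4: (92, 11)  from 1·(67,8) + (25,3)
step 5: (251, 30)  from 2·(92,11) + (67,8)
fundamental: x₁=251, y₁=30  (since 63001 − 70·900 = 1)
k=2:  x_2 = 251·251+70·30·30 = 126001,  y_2 = 251·30+30·251 = 15060
k=3:  x_3 = 251·126001+70·30·15060 = 63252251,  y_3 = 251·15060+30·126001 = 7560090

251 30
126001 15060
63252251 7560090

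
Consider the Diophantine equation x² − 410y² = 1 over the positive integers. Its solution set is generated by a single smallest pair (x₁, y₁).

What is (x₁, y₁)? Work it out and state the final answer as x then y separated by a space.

[20; 4,40] for √410; ℓ=2 ⇒ convergent index 1
k=0  a_k=20  p_k/q_k = 20/1
k=1  a_k=4  p_k/q_k = 81/4
→ (81, 4).  Check: 81²=6561, 410·4²=6560, difference 1.

81 4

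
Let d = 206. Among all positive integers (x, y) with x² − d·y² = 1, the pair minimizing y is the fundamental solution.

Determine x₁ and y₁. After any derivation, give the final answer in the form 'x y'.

59535 4148

√206 → a₀=14, period (2,1,5,14,5,1,2,28); ℓ=8 even so k=7
step 0: (14, 1)  from 14·(1,0) + (0,1)
…
step 2: (43, 3)  from 1·(29,2) + (14,1)
step 3: (244, 17)  from 5·(43,3) + (29,2)
step 4: (3459, 241)  from 14·(244,17) + (43,3)
step 5: (17539, 1222)  from 5·(3459,241) + (244,17)
step 6: (20998, 1463)  from 1·(17539,1222) + (3459,241)
step 7: (59535, 4148)  from 2·(20998,1463) + (17539,1222)
(x₁, y₁) = (59535, 4148);  59535² − 206·4148² = 1 ✓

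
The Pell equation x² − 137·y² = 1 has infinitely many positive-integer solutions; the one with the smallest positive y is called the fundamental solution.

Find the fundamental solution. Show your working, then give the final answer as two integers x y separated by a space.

6083073 519712

[11; 1,2,2,1,1,2,2,1,22] for √137; ℓ=9 ⇒ convergent index 17
step 0: (11, 1)  from 11·(1,0) + (0,1)
step 1: (12, 1)  from 1·(11,1) + (1,0)
step 2: (35, 3)  from 2·(12,1) + (11,1)
step 3: (82, 7)  from 2·(35,3) + (12,1)
step 4: (117, 10)  from 1·(82,7) + (35,3)
step 5: (199, 17)  from 1·(117,10) + (82,7)
…
step 7: (1229, 105)  from 2·(515,44) + (199,17)
step 8: (1744, 149)  from 1·(1229,105) + (515,44)
step 9: (39597, 3383)  from 22·(1744,149) + (1229,105)
…
step 12: (285899, 24426)  from 2·(122279,10447) + (41341,3532)
step 13: (408178, 34873)  from 1·(285899,24426) + (122279,10447)
step 14: (694077, 59299)  from 1·(408178,34873) + (285899,24426)
step 15: (1796332, 153471)  from 2·(694077,59299) + (408178,34873)
step 16: (4286741, 366241)  from 2·(1796332,153471) + (694077,59299)
step 17: (6083073, 519712)  from 1·(4286741,366241) + (1796332,153471)
→ (6083073, 519712).  Check: 6083073²=37003777123329, 137·519712²=37003777123328, difference 1.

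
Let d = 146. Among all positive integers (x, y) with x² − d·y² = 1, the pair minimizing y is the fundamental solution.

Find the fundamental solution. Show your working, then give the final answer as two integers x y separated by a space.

145 12

[12; 12,24] for √146; ℓ=2 ⇒ convergent index 1
i=0: a=12 ⇒ p=12, q=1
i=1: a=12 ⇒ p=145, q=12
→ (145, 12).  Check: 145²=21025, 146·12²=21024, difference 1.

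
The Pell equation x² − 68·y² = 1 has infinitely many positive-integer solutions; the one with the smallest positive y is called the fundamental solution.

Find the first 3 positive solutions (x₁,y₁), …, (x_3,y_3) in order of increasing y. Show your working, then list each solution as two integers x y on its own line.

d=68: √d = [8; 4,16] (ℓ=2, even), read p_1/q_1
k=0  a_k=8  p_k/q_k = 8/1
k=1  a_k=4  p_k/q_k = 33/4
fundamental: x₁=33, y₁=4  (since 1089 − 68·16 = 1)
n=2: (33,4)∘(33,4) = (33·33+68·4·4, 33·4+4·33) = (2177,264)
n=3: (2177,264)∘(33,4) = (33·2177+68·4·264, 33·264+4·2177) = (143649,17420)

33 4
2177 264
143649 17420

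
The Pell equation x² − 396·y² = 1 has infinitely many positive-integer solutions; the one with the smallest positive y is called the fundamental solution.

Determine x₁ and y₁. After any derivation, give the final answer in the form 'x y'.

199 10

d=396: √d = [19; 1,8,1,38] (ℓ=4, even), read p_3/q_3
k=0  a_k=19  p_k/q_k = 19/1
k=1  a_k=1  p_k/q_k = 20/1
k=2  a_k=8  p_k/q_k = 179/9
k=3  a_k=1  p_k/q_k = 199/10
(x₁, y₁) = (199, 10);  199² − 396·10² = 1 ✓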